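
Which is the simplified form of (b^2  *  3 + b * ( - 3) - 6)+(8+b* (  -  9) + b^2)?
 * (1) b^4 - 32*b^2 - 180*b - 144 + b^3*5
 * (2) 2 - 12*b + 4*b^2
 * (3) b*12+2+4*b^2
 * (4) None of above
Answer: 2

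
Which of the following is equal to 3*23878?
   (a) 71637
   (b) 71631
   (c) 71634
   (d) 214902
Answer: c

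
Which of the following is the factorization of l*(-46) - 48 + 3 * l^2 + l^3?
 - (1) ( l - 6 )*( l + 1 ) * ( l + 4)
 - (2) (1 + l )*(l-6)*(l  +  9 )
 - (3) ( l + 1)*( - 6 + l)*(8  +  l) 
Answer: 3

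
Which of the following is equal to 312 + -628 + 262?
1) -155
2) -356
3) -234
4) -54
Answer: 4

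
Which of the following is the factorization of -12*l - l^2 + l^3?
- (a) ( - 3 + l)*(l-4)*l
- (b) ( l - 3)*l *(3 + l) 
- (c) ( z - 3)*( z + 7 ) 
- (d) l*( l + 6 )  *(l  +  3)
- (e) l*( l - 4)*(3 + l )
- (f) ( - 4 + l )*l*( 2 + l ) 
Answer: e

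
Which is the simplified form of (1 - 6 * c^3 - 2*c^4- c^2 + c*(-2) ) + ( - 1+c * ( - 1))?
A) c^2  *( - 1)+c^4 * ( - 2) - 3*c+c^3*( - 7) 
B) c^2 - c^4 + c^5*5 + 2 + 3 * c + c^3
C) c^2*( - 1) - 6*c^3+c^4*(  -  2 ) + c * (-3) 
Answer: C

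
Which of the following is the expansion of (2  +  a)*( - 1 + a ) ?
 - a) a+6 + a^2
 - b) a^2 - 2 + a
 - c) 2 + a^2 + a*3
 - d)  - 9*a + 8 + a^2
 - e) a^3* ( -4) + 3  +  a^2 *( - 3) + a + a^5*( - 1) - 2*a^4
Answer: b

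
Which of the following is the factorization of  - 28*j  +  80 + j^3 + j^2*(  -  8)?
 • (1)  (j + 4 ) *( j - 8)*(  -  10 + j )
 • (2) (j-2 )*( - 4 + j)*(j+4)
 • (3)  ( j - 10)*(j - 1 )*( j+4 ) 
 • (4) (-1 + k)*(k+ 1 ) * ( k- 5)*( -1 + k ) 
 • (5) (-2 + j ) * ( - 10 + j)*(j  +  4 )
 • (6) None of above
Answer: 5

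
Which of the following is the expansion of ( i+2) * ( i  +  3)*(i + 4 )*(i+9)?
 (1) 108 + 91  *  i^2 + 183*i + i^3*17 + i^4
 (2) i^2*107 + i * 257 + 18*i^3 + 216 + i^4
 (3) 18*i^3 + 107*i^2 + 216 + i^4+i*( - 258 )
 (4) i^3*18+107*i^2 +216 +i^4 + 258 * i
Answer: 4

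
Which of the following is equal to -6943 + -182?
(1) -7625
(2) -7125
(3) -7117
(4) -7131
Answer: 2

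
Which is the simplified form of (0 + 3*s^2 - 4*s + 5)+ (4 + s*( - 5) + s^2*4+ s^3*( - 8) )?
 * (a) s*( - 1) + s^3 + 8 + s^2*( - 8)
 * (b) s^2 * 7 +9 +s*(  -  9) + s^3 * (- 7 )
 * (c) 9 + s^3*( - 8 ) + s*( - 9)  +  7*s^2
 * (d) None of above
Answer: c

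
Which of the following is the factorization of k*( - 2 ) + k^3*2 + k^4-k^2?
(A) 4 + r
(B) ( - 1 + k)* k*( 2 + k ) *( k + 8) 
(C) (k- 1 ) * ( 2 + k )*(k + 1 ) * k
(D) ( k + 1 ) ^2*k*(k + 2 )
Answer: C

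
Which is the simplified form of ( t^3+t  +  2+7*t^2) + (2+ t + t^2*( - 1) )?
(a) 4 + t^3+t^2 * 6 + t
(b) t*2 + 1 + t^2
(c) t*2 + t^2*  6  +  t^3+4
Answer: c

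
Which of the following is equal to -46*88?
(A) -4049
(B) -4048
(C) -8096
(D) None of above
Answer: B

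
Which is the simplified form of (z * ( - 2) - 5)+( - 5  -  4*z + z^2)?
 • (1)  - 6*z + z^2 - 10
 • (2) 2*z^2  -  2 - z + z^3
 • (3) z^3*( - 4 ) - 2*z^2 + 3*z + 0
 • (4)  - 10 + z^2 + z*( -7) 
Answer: 1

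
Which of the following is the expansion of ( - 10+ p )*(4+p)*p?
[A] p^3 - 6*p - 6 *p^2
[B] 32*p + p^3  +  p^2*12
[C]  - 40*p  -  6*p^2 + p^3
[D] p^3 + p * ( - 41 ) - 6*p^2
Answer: C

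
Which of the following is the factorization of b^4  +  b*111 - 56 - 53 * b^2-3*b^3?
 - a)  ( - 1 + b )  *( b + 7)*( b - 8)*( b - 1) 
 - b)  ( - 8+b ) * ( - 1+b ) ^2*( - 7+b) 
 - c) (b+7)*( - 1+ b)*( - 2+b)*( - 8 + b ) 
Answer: a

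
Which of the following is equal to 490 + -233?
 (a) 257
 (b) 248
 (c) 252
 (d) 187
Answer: a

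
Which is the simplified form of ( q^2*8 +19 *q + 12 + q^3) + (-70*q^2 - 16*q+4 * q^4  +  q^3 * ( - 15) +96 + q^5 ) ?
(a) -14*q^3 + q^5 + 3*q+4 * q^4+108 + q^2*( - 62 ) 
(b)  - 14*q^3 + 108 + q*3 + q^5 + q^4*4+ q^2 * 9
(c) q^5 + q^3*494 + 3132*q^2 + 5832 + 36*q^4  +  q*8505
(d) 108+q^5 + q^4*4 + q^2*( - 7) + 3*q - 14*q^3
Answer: a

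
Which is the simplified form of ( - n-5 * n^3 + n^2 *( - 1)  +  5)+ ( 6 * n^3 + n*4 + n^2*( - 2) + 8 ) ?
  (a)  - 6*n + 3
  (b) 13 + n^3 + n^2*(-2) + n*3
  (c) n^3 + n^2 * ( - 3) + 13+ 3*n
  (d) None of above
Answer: c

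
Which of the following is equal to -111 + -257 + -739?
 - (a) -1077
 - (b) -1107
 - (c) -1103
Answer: b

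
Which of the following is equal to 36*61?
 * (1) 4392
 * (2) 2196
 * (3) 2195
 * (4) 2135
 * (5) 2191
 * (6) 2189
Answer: 2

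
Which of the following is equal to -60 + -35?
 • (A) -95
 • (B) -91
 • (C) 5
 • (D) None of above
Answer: A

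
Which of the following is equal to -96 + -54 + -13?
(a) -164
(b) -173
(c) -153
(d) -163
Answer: d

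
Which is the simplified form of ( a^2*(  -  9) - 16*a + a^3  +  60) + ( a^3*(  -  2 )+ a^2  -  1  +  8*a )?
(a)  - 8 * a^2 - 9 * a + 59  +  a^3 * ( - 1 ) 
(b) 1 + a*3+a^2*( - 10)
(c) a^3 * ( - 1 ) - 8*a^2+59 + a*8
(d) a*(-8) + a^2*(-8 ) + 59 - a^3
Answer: d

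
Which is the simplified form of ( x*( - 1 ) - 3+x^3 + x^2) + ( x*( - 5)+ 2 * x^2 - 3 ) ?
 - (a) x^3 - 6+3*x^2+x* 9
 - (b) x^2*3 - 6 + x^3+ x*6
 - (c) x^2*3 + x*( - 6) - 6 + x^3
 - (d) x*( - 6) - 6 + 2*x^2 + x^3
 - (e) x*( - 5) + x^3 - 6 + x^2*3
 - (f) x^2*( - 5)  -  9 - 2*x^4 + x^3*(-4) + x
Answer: c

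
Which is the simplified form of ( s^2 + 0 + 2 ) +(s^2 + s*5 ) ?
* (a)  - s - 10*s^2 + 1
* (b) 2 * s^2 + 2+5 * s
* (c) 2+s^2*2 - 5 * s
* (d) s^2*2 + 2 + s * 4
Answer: b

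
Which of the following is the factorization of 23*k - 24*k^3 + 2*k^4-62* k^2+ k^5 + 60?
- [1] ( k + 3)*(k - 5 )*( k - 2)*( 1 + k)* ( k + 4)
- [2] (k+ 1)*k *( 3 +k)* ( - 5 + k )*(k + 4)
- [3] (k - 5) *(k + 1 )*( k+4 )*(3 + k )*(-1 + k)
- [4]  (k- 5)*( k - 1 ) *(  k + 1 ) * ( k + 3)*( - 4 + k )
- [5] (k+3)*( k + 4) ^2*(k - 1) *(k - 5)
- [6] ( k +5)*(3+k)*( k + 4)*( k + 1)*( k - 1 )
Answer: 3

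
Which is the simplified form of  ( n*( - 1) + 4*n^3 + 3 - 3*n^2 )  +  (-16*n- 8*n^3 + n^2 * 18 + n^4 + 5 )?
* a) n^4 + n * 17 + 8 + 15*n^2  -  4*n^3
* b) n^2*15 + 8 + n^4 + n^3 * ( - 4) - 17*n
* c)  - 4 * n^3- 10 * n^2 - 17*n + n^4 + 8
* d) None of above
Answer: b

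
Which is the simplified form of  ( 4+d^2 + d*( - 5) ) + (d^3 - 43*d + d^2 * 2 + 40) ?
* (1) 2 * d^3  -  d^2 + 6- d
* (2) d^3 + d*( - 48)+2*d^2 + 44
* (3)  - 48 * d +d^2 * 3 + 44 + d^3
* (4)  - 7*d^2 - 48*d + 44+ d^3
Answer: 3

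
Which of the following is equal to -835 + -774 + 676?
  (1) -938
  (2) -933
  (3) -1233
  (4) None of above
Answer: 2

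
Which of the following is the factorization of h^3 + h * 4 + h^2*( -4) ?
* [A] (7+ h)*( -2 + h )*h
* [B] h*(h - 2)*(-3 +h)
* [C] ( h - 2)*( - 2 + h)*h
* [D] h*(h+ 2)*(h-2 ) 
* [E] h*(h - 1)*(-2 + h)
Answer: C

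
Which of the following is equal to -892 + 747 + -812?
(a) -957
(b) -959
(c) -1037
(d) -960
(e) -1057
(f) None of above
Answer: a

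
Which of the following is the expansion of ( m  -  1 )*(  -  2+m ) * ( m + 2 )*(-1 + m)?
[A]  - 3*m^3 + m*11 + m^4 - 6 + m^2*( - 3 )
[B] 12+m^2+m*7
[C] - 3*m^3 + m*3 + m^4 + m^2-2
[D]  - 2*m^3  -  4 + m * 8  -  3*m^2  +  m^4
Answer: D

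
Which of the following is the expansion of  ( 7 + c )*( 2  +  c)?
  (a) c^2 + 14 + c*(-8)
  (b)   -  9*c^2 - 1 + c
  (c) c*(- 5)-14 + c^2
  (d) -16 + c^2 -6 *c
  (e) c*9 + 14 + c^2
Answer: e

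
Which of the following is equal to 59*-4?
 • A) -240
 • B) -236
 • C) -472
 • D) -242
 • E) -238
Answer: B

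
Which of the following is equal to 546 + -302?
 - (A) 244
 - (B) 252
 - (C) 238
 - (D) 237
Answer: A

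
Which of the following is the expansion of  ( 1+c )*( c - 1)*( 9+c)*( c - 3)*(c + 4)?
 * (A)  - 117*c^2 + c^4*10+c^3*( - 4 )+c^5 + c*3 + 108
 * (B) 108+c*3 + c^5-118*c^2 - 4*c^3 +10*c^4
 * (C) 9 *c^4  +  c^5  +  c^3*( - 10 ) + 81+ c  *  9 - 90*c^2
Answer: B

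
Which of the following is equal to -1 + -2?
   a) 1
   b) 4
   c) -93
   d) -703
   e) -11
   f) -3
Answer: f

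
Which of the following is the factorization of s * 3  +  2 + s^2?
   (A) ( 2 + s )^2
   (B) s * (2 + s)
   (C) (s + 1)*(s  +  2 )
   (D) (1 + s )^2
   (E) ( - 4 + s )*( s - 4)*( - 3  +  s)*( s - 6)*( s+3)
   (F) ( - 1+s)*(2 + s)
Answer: C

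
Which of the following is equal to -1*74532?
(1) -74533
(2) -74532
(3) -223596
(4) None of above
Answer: 2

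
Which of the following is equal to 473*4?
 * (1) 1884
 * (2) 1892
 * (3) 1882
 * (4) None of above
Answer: 2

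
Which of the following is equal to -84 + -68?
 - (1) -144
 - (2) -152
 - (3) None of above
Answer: 2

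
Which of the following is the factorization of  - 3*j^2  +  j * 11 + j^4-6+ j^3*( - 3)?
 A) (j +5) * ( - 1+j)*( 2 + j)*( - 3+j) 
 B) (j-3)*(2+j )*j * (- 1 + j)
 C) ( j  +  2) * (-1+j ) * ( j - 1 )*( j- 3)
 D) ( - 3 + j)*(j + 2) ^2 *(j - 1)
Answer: C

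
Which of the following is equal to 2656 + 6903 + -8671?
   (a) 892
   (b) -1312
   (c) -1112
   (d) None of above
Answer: d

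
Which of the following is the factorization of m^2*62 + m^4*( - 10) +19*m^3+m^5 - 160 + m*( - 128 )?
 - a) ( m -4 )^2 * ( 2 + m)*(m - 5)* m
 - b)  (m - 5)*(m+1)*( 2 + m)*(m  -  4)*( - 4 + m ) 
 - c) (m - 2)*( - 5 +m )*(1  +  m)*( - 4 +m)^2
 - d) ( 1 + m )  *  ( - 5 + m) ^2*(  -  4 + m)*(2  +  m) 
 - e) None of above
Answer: b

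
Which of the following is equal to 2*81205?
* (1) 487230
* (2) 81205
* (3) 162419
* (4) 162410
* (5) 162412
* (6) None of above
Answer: 4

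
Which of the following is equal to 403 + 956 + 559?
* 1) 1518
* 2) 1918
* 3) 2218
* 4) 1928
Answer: 2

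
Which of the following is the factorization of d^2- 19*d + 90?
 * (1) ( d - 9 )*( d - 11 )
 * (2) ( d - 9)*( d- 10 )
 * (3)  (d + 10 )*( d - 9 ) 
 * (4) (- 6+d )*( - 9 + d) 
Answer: 2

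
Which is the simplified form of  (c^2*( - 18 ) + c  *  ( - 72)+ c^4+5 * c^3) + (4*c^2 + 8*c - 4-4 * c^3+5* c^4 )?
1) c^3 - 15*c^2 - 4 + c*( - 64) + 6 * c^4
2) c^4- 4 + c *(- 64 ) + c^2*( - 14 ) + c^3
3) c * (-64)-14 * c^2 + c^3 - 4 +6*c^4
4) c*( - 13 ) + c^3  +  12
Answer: 3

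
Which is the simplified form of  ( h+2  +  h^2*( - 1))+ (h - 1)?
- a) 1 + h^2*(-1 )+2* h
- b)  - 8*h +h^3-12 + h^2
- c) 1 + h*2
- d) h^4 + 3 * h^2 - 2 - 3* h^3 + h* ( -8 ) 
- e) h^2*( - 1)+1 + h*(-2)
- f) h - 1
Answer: a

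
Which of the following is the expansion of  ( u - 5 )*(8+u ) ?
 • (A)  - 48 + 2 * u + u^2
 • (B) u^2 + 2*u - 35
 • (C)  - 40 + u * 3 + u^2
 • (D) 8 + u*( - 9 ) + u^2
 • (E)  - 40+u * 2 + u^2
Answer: C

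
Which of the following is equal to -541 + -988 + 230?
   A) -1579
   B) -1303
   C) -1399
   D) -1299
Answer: D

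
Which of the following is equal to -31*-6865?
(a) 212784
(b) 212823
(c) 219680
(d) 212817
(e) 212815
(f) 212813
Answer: e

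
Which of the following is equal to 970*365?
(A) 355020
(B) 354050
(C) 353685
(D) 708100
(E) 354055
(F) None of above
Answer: B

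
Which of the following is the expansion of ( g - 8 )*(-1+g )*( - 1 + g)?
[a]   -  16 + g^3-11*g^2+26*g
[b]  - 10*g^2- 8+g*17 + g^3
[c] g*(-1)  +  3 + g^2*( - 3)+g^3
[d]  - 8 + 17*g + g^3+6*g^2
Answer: b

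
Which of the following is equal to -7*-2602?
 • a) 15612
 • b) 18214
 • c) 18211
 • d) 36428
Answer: b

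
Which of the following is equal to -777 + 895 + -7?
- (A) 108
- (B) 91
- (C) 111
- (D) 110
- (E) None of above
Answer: C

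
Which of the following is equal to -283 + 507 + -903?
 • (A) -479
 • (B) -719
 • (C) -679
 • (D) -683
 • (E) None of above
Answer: C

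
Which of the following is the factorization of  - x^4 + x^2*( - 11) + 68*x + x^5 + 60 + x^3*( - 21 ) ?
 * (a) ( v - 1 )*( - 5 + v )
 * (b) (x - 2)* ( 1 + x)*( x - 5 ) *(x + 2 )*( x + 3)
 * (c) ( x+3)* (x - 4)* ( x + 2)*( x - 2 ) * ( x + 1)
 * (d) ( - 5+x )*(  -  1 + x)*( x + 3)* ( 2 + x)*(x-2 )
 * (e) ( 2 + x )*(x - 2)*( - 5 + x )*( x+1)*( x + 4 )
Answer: b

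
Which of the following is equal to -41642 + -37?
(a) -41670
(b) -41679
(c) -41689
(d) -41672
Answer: b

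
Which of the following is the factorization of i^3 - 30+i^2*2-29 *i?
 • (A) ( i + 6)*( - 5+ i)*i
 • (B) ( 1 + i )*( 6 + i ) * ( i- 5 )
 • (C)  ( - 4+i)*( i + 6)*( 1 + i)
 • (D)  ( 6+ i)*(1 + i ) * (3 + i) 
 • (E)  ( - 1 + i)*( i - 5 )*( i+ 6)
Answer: B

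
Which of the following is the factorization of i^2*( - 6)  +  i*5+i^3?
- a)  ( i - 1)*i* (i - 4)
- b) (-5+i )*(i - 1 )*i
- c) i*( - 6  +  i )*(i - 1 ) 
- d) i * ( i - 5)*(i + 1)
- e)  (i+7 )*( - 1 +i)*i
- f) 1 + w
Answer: b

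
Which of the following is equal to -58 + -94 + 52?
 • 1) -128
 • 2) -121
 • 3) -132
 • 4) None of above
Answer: 4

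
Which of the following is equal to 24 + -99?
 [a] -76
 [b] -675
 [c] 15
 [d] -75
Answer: d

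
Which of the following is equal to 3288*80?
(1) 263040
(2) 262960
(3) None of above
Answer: 1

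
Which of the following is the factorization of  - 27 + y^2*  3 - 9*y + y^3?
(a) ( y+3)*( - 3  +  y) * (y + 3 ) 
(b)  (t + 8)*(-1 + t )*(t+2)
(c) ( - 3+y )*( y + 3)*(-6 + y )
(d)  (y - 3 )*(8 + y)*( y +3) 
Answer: a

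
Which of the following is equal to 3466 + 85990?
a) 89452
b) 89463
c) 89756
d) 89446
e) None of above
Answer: e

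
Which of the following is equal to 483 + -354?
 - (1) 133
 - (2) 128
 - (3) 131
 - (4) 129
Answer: 4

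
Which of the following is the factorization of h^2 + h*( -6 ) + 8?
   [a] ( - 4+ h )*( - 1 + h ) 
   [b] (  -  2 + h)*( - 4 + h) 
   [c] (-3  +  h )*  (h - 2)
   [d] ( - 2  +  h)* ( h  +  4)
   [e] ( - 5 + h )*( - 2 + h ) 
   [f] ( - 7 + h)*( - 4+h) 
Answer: b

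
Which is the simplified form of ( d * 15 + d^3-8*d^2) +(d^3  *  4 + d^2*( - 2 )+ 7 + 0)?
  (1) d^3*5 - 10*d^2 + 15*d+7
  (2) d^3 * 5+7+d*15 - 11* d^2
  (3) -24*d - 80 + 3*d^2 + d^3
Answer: 1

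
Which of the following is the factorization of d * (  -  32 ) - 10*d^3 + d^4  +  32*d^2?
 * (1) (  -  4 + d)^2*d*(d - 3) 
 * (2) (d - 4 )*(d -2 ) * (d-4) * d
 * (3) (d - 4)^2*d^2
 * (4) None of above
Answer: 2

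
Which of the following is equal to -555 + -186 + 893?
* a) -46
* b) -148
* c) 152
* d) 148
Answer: c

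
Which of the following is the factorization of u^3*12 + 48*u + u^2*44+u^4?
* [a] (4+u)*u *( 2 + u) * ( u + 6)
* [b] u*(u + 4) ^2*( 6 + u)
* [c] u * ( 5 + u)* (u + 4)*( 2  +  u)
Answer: a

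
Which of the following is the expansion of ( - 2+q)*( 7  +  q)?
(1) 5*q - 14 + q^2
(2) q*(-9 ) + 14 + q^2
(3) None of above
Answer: 1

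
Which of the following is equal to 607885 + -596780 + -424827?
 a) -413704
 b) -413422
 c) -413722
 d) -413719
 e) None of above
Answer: c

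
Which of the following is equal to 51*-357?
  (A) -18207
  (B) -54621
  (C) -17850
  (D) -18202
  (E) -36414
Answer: A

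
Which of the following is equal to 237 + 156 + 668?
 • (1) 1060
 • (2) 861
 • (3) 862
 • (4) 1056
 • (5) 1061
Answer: 5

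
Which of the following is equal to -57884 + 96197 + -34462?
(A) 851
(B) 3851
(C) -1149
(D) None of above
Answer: B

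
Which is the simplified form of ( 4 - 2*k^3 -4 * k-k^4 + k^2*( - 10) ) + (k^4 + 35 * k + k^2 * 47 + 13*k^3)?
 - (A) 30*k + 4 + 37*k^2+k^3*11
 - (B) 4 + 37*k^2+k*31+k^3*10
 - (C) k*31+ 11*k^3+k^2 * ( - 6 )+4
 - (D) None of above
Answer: D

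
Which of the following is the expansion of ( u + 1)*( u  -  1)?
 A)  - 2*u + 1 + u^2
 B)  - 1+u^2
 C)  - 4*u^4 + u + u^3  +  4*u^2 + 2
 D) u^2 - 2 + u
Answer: B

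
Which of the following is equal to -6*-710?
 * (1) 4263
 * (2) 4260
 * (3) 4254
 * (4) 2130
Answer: 2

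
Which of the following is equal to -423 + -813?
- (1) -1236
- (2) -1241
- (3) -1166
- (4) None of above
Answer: 1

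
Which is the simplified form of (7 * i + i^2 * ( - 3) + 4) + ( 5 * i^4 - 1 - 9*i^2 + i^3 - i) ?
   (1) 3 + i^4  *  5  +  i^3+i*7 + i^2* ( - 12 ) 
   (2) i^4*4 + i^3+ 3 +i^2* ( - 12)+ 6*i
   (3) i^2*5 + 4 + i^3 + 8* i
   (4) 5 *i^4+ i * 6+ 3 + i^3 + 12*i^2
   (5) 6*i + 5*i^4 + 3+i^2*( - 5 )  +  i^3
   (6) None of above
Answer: 6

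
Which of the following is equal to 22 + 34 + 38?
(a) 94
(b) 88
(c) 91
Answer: a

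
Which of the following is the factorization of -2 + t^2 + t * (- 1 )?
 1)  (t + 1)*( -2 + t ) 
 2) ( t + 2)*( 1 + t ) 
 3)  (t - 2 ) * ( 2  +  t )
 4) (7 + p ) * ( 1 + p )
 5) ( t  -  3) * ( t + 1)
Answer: 1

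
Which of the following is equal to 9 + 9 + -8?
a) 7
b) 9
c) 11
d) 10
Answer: d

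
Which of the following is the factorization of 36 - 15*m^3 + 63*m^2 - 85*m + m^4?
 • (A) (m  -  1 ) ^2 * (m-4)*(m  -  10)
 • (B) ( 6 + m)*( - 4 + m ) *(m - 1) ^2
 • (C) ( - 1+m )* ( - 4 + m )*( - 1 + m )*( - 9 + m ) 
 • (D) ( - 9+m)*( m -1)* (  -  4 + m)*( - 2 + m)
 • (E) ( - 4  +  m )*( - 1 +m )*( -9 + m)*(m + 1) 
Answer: C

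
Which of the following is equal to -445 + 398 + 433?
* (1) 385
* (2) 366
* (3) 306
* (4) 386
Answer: 4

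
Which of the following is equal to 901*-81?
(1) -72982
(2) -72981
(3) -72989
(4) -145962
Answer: 2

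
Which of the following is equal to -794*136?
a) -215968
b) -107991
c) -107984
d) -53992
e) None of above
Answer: c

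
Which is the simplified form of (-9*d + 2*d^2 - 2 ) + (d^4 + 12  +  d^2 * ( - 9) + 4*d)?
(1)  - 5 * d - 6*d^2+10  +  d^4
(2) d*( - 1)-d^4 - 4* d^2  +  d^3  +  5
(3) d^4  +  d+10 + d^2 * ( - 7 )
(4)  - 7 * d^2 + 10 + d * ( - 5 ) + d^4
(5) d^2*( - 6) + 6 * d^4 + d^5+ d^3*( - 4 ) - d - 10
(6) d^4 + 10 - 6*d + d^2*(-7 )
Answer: 4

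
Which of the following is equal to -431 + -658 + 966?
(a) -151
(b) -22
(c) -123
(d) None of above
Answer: c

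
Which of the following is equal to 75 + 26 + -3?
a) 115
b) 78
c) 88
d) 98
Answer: d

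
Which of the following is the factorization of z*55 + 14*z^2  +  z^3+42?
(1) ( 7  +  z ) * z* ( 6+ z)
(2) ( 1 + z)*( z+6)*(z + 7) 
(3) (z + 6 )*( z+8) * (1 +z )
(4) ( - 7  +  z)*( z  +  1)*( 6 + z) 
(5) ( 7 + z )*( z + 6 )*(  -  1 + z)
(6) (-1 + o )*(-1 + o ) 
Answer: 2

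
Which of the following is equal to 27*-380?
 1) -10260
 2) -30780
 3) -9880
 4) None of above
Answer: 1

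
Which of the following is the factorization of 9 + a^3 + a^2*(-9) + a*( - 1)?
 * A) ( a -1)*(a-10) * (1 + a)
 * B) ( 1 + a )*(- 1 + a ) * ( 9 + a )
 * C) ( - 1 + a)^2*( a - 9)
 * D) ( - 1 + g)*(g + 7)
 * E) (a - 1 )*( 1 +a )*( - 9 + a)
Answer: E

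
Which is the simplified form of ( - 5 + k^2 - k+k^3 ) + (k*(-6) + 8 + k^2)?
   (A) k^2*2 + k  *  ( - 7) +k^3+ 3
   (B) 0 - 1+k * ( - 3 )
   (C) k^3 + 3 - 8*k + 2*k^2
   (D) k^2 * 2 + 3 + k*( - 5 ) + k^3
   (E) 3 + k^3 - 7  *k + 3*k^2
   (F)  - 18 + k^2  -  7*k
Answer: A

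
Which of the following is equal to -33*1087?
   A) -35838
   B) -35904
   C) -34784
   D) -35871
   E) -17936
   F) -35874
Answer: D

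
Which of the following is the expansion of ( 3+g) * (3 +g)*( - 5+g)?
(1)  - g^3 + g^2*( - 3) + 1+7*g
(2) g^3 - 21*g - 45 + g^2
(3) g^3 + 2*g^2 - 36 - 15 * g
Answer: 2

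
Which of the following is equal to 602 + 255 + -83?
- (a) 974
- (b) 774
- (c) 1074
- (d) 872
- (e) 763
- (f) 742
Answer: b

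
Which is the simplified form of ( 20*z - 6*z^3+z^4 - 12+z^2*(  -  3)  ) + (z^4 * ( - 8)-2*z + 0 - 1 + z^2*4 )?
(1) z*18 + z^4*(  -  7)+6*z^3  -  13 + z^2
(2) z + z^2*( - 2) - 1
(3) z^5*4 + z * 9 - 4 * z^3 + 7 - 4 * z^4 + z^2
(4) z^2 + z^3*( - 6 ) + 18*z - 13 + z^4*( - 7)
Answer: 4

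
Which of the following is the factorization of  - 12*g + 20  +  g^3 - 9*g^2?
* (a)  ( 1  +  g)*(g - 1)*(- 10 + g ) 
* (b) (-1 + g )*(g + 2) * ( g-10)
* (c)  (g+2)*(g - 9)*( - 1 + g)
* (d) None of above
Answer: b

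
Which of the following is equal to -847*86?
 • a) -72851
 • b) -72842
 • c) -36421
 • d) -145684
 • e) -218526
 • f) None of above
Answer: b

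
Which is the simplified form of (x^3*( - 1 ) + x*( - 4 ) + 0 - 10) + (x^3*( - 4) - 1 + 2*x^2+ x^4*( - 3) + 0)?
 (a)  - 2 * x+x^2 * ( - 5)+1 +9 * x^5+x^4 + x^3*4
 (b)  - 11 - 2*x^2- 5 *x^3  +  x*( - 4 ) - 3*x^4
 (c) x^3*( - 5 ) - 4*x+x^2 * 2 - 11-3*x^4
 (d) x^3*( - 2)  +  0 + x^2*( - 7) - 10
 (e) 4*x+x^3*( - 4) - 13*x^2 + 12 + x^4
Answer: c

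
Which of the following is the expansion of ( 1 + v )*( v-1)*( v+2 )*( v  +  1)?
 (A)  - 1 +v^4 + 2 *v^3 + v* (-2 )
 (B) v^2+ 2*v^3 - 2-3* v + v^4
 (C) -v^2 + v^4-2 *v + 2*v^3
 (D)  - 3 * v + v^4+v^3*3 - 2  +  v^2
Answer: D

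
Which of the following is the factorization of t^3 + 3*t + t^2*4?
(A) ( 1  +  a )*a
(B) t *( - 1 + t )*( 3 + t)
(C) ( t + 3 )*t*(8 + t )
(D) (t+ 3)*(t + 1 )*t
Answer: D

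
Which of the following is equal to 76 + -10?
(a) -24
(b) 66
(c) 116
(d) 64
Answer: b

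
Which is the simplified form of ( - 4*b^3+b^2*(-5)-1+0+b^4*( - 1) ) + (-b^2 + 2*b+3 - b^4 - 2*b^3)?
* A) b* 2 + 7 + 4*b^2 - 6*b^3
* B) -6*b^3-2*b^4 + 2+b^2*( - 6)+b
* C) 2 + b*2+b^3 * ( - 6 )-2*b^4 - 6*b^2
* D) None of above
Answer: C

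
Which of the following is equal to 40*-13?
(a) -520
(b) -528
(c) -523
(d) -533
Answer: a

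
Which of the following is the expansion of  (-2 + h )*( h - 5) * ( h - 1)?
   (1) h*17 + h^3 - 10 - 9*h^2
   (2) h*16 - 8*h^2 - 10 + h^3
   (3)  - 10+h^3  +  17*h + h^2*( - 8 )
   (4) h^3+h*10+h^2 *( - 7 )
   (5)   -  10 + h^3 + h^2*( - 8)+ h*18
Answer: 3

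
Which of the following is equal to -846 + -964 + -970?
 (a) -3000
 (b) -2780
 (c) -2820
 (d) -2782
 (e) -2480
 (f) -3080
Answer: b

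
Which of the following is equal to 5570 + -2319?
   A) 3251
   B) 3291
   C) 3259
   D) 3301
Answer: A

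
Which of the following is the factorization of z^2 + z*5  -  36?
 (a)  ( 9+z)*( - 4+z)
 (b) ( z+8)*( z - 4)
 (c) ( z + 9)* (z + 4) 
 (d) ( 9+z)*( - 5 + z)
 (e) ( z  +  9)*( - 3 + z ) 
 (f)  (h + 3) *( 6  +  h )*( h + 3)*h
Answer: a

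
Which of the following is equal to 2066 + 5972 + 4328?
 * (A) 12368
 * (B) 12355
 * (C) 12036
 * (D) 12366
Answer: D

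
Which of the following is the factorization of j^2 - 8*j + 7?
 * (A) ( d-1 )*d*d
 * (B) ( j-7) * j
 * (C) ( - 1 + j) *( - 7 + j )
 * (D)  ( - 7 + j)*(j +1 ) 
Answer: C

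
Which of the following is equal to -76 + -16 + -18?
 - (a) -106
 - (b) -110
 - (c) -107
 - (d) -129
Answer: b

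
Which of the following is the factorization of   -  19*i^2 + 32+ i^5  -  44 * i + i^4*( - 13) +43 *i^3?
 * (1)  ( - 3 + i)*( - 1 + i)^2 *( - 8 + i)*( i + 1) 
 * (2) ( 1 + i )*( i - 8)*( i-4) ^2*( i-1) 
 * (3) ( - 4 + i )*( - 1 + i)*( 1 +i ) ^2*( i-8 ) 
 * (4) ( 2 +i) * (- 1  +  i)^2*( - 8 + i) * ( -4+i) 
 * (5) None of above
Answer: 5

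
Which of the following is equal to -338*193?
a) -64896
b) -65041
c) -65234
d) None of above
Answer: c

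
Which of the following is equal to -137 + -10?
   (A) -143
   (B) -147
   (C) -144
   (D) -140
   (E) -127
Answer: B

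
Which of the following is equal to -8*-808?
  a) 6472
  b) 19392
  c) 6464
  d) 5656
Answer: c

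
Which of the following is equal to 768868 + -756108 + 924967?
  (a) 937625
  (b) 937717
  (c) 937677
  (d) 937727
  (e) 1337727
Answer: d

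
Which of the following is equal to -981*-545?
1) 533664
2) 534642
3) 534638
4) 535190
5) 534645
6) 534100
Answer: 5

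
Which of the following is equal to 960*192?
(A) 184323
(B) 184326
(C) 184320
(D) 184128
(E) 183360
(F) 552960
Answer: C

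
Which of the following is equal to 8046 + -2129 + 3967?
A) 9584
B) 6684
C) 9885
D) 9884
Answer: D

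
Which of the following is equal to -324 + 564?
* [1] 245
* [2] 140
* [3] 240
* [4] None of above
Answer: 3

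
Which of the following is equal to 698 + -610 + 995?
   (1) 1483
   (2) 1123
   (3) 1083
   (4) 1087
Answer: 3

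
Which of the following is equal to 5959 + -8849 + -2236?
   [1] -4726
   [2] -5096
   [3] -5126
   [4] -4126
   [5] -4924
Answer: 3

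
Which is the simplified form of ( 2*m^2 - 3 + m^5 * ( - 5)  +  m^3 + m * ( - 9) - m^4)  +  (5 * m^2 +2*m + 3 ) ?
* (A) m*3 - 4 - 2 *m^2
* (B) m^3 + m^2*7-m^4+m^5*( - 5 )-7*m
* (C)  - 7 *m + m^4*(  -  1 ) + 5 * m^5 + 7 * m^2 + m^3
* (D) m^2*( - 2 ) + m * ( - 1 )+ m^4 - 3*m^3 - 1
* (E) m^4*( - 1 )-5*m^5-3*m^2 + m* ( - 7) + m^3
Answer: B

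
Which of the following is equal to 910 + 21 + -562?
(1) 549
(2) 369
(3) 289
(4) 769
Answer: 2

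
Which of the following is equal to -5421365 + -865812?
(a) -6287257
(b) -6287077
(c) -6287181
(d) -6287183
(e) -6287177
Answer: e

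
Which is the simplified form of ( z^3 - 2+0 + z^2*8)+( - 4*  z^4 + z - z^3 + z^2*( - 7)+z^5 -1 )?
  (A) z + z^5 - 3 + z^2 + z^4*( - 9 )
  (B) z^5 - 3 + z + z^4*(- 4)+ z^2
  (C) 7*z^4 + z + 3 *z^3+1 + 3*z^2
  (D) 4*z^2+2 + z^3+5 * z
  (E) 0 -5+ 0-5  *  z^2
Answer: B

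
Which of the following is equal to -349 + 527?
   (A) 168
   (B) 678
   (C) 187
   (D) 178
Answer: D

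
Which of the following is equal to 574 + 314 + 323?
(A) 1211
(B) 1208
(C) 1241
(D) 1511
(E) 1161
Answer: A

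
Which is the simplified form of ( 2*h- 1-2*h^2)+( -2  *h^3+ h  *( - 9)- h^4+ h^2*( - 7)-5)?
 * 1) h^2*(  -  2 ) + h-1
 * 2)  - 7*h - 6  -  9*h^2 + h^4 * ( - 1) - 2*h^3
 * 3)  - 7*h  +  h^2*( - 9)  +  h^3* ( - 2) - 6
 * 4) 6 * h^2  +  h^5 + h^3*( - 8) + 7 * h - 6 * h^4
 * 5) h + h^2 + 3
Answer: 2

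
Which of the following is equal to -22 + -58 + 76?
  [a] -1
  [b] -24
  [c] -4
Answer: c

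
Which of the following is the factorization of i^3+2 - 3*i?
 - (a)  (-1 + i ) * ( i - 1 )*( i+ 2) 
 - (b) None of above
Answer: a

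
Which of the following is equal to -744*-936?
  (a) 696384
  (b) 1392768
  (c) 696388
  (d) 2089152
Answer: a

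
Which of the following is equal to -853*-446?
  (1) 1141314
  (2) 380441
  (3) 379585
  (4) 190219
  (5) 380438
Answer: 5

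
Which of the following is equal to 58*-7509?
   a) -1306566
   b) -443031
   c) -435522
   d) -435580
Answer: c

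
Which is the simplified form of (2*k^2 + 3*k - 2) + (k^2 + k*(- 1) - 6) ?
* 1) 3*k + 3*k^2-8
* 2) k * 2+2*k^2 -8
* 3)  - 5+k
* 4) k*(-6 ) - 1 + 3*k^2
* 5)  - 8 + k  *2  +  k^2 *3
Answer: 5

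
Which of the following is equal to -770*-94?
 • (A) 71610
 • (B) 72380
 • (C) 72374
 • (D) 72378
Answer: B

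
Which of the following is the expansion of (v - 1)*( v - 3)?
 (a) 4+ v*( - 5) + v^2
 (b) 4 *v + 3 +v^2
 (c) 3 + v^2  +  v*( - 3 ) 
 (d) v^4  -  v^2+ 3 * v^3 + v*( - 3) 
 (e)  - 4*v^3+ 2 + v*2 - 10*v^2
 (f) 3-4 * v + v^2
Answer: f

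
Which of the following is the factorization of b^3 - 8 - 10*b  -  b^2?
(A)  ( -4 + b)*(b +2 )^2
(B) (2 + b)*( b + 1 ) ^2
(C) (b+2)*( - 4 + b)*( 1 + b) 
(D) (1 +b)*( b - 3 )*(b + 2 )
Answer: C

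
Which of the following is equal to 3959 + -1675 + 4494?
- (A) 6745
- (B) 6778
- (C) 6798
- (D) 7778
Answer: B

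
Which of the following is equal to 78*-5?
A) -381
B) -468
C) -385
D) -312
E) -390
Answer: E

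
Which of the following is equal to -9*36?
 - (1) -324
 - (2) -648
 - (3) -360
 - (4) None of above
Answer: 1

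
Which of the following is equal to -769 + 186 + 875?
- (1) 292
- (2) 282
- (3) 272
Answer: 1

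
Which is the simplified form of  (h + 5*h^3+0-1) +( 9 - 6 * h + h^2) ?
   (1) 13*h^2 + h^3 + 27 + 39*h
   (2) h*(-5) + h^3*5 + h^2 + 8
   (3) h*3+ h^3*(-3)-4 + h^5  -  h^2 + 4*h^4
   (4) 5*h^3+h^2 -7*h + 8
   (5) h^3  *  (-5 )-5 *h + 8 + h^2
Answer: 2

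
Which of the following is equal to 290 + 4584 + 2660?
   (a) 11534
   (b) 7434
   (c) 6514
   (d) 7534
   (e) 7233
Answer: d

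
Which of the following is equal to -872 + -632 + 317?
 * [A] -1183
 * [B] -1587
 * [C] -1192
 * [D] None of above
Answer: D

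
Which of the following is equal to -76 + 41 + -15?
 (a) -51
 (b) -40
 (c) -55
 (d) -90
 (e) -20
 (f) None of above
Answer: f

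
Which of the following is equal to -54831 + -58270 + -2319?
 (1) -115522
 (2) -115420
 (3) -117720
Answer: 2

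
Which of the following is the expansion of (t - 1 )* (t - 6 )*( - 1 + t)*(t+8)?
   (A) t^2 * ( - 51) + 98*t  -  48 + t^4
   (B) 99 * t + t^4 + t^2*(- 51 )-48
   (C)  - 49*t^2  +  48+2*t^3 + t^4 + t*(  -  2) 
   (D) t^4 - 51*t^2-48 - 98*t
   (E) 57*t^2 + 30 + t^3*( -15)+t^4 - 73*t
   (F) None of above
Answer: A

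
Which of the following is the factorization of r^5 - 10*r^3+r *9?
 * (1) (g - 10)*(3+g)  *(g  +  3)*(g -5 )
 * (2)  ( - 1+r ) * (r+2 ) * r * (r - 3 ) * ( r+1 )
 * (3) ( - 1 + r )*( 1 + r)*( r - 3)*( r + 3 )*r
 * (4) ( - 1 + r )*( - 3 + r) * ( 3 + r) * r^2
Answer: 3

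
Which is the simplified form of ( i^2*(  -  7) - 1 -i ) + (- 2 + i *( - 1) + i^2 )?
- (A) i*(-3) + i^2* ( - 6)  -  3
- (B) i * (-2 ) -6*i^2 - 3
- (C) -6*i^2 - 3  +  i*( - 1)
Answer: B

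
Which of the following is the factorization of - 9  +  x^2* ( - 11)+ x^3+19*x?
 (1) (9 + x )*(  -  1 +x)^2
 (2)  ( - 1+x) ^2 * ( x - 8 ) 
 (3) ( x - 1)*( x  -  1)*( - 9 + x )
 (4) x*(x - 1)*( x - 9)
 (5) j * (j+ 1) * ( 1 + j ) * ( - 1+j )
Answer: 3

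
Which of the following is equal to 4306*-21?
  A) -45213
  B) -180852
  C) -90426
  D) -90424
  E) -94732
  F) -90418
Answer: C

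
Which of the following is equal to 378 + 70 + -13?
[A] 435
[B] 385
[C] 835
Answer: A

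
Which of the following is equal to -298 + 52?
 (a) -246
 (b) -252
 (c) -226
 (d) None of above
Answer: a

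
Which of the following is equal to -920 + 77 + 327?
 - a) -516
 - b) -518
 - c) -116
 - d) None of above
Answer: a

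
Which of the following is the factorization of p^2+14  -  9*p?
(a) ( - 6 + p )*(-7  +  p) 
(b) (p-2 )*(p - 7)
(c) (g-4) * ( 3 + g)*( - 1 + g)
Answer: b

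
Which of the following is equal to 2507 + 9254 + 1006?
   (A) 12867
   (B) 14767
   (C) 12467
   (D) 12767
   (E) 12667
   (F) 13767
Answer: D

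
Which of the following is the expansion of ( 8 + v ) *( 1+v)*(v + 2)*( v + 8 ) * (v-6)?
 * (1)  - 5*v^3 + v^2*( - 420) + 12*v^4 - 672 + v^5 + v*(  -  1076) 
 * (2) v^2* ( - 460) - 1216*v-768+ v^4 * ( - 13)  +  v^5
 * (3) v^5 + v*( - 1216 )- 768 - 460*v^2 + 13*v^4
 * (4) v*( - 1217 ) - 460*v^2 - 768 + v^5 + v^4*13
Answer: 3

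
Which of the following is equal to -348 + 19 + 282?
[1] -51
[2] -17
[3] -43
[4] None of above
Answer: 4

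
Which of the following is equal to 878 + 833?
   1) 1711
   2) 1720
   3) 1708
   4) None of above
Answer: 1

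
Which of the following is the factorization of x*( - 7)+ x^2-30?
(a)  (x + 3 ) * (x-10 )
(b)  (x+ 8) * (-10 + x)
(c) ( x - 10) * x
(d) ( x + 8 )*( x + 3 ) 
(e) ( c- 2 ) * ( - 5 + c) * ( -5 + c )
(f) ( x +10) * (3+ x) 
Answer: a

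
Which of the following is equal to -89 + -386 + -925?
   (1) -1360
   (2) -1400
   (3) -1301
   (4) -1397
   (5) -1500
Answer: 2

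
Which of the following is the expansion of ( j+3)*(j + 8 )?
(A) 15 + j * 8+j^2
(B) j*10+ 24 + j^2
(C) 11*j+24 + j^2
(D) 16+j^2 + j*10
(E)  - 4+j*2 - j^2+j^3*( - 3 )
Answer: C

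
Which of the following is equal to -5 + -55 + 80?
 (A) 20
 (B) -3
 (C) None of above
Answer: A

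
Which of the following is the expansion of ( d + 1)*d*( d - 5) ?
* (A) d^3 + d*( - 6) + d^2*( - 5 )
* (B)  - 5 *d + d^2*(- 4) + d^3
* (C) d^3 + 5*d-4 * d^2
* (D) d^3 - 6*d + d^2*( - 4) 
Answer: B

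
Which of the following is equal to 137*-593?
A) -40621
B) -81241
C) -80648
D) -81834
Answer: B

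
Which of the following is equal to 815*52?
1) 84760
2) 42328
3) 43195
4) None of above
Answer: 4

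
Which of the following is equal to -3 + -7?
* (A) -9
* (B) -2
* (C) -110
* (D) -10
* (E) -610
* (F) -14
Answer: D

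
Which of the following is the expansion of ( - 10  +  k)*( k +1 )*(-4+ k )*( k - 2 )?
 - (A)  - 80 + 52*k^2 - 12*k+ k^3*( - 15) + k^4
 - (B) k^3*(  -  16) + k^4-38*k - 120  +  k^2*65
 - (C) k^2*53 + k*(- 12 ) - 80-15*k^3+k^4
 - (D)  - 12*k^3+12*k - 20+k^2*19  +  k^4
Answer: A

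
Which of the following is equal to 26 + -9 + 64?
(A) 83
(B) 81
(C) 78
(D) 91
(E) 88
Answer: B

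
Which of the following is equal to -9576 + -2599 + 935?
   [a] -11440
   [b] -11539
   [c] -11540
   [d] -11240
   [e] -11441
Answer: d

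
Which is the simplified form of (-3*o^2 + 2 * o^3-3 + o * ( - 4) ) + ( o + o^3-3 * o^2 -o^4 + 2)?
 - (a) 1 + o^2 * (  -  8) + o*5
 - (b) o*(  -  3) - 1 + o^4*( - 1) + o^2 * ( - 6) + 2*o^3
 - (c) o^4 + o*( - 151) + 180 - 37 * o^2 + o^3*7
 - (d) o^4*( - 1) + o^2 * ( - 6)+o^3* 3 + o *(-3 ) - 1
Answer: d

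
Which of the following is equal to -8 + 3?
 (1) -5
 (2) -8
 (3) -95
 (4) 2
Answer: 1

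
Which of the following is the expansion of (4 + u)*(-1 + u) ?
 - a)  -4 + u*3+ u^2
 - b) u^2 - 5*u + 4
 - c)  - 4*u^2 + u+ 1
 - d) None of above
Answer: a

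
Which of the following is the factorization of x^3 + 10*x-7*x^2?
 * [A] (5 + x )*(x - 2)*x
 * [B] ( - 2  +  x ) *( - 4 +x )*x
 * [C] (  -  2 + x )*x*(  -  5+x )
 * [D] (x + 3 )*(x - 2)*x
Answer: C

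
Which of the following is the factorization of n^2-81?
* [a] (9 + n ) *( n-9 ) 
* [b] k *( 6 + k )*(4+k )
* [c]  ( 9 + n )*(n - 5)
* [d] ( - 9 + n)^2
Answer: a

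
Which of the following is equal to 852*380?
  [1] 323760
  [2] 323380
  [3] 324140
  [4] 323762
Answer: 1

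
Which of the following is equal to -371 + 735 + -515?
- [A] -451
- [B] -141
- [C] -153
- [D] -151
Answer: D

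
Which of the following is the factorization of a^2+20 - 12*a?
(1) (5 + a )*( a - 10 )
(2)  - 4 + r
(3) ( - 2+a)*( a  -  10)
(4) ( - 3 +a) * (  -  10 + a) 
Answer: 3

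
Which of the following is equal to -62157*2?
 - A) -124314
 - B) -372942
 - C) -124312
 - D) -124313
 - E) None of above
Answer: A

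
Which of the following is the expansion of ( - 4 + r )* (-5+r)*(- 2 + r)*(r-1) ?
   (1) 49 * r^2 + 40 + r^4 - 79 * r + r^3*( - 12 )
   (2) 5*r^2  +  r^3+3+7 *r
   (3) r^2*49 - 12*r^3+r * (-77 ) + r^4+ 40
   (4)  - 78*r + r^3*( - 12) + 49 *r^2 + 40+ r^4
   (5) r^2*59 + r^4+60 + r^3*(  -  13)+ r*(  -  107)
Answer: 4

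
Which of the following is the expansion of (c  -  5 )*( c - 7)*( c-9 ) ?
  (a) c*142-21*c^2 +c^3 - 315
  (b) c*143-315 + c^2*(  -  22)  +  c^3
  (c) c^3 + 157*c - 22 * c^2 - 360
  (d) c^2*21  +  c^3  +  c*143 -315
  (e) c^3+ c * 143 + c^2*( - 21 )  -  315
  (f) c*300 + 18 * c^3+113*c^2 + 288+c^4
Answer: e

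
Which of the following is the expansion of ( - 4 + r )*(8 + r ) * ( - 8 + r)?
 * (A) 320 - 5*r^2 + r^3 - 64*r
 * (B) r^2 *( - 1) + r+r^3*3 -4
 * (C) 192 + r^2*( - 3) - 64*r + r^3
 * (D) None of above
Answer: D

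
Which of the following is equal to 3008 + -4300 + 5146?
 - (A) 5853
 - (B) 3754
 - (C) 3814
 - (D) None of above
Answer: D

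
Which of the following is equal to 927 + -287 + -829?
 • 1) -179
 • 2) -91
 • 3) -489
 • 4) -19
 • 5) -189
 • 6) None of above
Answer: 5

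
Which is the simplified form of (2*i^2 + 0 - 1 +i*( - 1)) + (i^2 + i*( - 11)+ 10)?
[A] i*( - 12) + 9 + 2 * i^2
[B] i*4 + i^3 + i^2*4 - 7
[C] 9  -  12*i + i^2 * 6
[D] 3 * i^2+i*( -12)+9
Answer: D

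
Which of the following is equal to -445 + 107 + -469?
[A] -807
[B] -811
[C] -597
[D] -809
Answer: A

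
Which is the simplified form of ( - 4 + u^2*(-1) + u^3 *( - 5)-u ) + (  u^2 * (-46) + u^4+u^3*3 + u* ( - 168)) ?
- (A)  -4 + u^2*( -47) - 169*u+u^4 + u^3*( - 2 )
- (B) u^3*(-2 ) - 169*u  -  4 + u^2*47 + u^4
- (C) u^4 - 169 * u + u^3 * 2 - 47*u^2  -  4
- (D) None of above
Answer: A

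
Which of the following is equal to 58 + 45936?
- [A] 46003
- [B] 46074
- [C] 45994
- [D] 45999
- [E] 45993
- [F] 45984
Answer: C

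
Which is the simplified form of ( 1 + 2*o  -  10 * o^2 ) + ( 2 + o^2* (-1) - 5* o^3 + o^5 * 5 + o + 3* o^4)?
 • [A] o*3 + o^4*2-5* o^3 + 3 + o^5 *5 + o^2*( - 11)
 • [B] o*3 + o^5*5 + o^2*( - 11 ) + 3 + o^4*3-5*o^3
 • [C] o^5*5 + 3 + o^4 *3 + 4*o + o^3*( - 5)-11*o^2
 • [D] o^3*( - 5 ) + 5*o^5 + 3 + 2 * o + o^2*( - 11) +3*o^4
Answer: B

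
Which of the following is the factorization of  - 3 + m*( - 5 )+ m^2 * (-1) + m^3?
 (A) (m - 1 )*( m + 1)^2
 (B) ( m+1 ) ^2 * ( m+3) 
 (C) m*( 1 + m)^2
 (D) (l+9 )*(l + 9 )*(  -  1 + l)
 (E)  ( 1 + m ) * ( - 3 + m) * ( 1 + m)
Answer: E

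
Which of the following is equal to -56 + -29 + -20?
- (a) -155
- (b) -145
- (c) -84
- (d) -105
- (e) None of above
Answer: d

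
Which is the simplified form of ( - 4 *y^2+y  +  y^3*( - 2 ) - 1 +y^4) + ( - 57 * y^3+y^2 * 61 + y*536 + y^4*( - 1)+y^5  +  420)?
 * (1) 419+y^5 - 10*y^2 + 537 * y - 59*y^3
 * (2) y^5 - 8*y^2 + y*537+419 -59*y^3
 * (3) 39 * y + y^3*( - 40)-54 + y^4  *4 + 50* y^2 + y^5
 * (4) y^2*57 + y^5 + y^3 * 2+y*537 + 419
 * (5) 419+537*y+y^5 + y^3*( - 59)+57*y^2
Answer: 5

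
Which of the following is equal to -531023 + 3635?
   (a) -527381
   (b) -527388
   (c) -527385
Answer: b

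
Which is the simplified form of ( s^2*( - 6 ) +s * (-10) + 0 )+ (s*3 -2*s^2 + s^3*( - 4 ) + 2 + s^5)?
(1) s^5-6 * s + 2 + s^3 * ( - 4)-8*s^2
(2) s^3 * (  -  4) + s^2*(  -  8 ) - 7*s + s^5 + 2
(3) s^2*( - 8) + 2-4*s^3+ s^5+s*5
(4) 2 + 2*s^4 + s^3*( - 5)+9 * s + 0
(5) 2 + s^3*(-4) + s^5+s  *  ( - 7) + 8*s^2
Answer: 2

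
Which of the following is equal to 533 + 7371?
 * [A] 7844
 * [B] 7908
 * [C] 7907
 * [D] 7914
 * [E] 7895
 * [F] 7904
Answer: F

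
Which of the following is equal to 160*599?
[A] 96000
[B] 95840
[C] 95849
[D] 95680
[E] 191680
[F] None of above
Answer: B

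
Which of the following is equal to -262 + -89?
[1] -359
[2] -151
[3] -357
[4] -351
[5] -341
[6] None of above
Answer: 4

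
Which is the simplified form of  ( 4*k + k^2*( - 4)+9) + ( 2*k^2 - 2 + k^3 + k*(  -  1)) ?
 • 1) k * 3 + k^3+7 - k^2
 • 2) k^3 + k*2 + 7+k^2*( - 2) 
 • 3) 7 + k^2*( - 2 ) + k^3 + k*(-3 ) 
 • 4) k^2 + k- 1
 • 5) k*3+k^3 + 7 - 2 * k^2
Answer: 5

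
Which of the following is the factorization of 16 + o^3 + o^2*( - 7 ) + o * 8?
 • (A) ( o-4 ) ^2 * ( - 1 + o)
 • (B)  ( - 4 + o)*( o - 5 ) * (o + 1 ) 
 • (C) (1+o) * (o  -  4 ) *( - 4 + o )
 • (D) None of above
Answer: C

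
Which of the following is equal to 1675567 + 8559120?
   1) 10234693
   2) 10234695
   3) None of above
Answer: 3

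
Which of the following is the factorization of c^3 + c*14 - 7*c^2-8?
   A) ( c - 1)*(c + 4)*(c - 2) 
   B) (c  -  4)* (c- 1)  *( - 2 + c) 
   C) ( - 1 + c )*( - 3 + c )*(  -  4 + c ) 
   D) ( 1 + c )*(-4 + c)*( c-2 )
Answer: B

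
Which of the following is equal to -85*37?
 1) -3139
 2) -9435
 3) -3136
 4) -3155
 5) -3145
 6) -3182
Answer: 5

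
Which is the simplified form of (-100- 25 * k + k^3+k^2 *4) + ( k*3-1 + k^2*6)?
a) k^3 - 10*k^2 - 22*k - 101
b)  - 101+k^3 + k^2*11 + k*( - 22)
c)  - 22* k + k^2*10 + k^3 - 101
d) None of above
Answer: c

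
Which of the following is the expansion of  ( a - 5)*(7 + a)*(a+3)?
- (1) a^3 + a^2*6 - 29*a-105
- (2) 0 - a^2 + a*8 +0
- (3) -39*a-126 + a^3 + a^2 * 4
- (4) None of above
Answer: 4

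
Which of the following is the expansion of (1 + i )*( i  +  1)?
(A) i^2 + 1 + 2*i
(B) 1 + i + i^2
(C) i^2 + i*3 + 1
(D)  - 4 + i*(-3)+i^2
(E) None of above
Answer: A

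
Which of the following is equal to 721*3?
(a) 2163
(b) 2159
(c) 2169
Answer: a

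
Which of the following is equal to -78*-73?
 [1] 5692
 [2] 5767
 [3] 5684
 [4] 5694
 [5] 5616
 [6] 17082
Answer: 4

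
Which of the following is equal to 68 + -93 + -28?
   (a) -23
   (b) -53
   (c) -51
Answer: b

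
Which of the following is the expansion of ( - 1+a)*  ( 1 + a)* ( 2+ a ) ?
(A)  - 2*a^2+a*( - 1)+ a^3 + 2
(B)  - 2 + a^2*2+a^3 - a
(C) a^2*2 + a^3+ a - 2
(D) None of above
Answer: B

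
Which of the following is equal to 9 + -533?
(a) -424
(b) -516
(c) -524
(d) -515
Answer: c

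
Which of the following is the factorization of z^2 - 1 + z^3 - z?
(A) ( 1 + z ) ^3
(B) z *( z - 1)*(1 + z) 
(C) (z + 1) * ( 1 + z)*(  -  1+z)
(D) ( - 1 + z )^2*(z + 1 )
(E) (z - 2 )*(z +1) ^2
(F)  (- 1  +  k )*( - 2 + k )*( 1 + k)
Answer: C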